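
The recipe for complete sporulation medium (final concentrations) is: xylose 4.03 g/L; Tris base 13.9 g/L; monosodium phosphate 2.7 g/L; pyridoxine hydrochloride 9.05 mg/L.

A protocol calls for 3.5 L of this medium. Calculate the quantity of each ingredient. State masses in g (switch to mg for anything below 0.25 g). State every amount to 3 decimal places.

xylose 14.105 g; Tris base 48.650 g; monosodium phosphate 9.450 g; pyridoxine hydrochloride 31.675 mg

Scale factor relative to 1 L: 3.5.
xylose: 4.03 g/L × 3.5 L = 14.105 g
Tris base: 13.9 g/L × 3.5 L = 48.650 g
monosodium phosphate: 2.7 g/L × 3.5 L = 9.450 g
pyridoxine hydrochloride: 9.05 mg/L × 3.5 L = 31.675 mg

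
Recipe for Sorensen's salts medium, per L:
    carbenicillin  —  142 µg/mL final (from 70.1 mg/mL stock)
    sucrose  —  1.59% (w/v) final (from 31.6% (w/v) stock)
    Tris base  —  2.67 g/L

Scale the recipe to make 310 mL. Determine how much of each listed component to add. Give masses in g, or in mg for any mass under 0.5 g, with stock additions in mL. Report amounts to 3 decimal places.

carbenicillin 0.628 mL; sucrose 15.598 mL; Tris base 0.828 g

Target volume = 310 mL = 0.31 L.
carbenicillin: C1V1 = C2V2 → 142 µg/mL × 310 mL ÷ 70100 µg/mL = 0.628 mL
sucrose: C1V1 = C2V2 → 1.59% ÷ 31.6% × 310 mL = 15.598 mL
Tris base: 2.67 g/L × 0.31 L = 0.828 g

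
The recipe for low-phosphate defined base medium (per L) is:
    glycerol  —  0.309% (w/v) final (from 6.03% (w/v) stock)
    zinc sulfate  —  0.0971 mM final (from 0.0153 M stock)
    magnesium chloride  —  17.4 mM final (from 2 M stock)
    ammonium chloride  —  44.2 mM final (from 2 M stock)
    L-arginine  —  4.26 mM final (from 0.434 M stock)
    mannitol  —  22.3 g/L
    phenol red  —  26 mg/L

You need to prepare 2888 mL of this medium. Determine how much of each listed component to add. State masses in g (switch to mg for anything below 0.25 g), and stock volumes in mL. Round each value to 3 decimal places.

Scale factor relative to 1 L: 2.888.
glycerol: V = C2·V2/C1 = 0.309% ÷ 6.03% × 2888 mL = 147.992 mL
zinc sulfate: dilute stock: 0.0971 mM × 2888 mL ÷ 15.3 mM = 18.328 mL
magnesium chloride: V = C2·V2/C1 = 17.4 mM × 2888 mL ÷ 2000 mM = 25.126 mL
ammonium chloride: V = C2·V2/C1 = 44.2 mM × 2888 mL ÷ 2000 mM = 63.825 mL
L-arginine: V = C2·V2/C1 = 4.26 mM × 2888 mL ÷ 434 mM = 28.348 mL
mannitol: 22.3 g/L × 2.888 L = 64.402 g
phenol red: 26 mg/L × 2.888 L = 75.088 mg

glycerol 147.992 mL; zinc sulfate 18.328 mL; magnesium chloride 25.126 mL; ammonium chloride 63.825 mL; L-arginine 28.348 mL; mannitol 64.402 g; phenol red 75.088 mg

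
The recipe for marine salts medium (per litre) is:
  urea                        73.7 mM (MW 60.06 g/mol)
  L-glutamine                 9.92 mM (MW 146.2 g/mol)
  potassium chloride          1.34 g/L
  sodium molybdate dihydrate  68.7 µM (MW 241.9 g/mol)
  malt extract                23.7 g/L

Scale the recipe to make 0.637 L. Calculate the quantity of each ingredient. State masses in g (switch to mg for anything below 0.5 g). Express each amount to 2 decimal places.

urea 2.82 g; L-glutamine 0.92 g; potassium chloride 0.85 g; sodium molybdate dihydrate 10.59 mg; malt extract 15.10 g

Working volume: 0.637 L.
urea: 73.7 mmol/L × 60.06 g/mol × 0.637 L ÷ 1000 = 2.82 g
L-glutamine: 9.92 mmol/L × 146.2 g/mol × 0.637 L ÷ 1000 = 0.92 g
potassium chloride: 1.34 g/L × 0.637 L = 0.85 g
sodium molybdate dihydrate: 68.7 µmol/L × 241.9 g/mol × 0.637 L ÷ 1000 = 10.59 mg
malt extract: 23.7 g/L × 0.637 L = 15.10 g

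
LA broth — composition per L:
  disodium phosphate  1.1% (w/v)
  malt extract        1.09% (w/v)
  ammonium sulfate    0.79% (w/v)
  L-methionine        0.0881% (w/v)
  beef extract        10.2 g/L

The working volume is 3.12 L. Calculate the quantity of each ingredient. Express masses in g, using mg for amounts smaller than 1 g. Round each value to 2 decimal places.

disodium phosphate 34.32 g; malt extract 34.01 g; ammonium sulfate 24.65 g; L-methionine 2.75 g; beef extract 31.82 g

Working volume: 3.12 L.
disodium phosphate: 1.1% w/v = 11 g/L → 11 × 3.12 L = 34.32 g
malt extract: 1.09% w/v = 10.9 g/L → 10.9 × 3.12 L = 34.01 g
ammonium sulfate: 0.79 g per 100 mL × 3120 mL ÷ 100 = 24.65 g
L-methionine: 0.0881 g per 100 mL × 3120 mL ÷ 100 = 2.75 g
beef extract: 10.2 g/L × 3.12 L = 31.82 g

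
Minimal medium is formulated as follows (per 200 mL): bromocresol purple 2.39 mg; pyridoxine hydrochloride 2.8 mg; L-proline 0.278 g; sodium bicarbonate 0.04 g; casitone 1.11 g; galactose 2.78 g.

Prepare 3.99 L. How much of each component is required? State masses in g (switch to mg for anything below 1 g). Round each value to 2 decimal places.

Scale factor = 3990 mL / 200 mL = 19.95.
bromocresol purple: 2.39 mg × (3990 mL / 200 mL) = 47.68 mg
pyridoxine hydrochloride: 2.8 mg × (3990 mL / 200 mL) = 55.86 mg
L-proline: 0.278 g × (3990 mL / 200 mL) = 5.55 g
sodium bicarbonate: 0.04 g × (3990 mL / 200 mL) = 0.798 g = 798.00 mg
casitone: 1.11 g × (3990 mL / 200 mL) = 22.14 g
galactose: 2.78 g × (3990 mL / 200 mL) = 55.46 g

bromocresol purple 47.68 mg; pyridoxine hydrochloride 55.86 mg; L-proline 5.55 g; sodium bicarbonate 798.00 mg; casitone 22.14 g; galactose 55.46 g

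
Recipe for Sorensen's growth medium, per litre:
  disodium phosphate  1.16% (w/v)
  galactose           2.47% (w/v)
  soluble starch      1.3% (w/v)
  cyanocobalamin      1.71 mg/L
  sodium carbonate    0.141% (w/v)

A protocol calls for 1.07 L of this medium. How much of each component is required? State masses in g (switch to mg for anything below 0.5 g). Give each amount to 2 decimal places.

Working volume: 1.07 L.
disodium phosphate: 1.16 g per 100 mL × 1070 mL ÷ 100 = 12.41 g
galactose: 2.47 g per 100 mL × 1070 mL ÷ 100 = 26.43 g
soluble starch: 1.3% w/v = 13 g/L → 13 × 1.07 L = 13.91 g
cyanocobalamin: 1.71 mg/L × 1.07 L = 1.83 mg
sodium carbonate: 0.141% w/v = 1.41 g/L → 1.41 × 1.07 L = 1.51 g

disodium phosphate 12.41 g; galactose 26.43 g; soluble starch 13.91 g; cyanocobalamin 1.83 mg; sodium carbonate 1.51 g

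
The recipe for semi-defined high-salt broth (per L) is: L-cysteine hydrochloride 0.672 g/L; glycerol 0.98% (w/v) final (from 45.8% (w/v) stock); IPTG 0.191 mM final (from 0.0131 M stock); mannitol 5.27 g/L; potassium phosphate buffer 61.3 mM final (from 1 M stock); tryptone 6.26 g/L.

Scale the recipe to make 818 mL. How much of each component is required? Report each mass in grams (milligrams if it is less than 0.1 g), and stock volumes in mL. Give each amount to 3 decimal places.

L-cysteine hydrochloride 0.550 g; glycerol 17.503 mL; IPTG 11.927 mL; mannitol 4.311 g; potassium phosphate buffer 50.143 mL; tryptone 5.121 g

Working volume: 818 mL = 0.818 L.
L-cysteine hydrochloride: 0.672 g/L × 0.818 L = 0.550 g
glycerol: dilute stock: 0.98% ÷ 45.8% × 818 mL = 17.503 mL
IPTG: dilute stock: 0.191 mM × 818 mL ÷ 13.1 mM = 11.927 mL
mannitol: 5.27 g/L × 0.818 L = 4.311 g
potassium phosphate buffer: C1V1 = C2V2 → 61.3 mM × 818 mL ÷ 1000 mM = 50.143 mL
tryptone: 6.26 g/L × 0.818 L = 5.121 g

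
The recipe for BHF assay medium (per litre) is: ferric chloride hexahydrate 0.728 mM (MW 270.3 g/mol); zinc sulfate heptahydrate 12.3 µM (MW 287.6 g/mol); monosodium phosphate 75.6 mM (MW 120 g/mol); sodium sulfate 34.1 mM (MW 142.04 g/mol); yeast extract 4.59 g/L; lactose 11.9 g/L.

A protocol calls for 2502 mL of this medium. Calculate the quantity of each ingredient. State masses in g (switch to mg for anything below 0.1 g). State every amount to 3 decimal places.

Working volume: 2502 mL = 2.502 L.
ferric chloride hexahydrate: 0.728 mmol/L × 270.3 g/mol × 2.502 L ÷ 1000 = 0.492 g
zinc sulfate heptahydrate: 12.3 µmol/L × 287.6 g/mol × 2.502 L ÷ 1000 = 8.851 mg
monosodium phosphate: 75.6 mmol/L × 120 g/mol × 2.502 L ÷ 1000 = 22.698 g
sodium sulfate: 34.1 mmol/L × 142.04 g/mol × 2.502 L ÷ 1000 = 12.119 g
yeast extract: 4.59 g/L × 2.502 L = 11.484 g
lactose: 11.9 g/L × 2.502 L = 29.774 g

ferric chloride hexahydrate 0.492 g; zinc sulfate heptahydrate 8.851 mg; monosodium phosphate 22.698 g; sodium sulfate 12.119 g; yeast extract 11.484 g; lactose 29.774 g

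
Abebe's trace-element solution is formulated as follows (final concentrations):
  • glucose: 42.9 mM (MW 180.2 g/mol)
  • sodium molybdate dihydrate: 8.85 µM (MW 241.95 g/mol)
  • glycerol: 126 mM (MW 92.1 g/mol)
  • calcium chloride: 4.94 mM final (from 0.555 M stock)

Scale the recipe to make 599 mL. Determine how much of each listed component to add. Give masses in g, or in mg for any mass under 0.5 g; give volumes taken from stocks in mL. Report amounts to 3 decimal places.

Scale factor relative to 1 L: 0.599.
glucose: 42.9 mmol/L × 180.2 g/mol × 0.599 L ÷ 1000 = 4.631 g
sodium molybdate dihydrate: 8.85 µmol/L × 241.95 g/mol × 0.599 L ÷ 1000 = 1.283 mg
glycerol: 126 mmol/L × 92.1 g/mol × 0.599 L ÷ 1000 = 6.951 g
calcium chloride: dilute stock: 4.94 mM × 599 mL ÷ 555 mM = 5.332 mL

glucose 4.631 g; sodium molybdate dihydrate 1.283 mg; glycerol 6.951 g; calcium chloride 5.332 mL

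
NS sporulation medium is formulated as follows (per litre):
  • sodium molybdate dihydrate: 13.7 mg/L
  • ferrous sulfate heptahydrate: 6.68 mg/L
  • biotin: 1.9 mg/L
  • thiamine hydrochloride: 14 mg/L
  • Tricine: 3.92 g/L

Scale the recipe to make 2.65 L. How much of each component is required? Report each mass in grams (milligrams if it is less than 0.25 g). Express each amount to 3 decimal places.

sodium molybdate dihydrate 36.305 mg; ferrous sulfate heptahydrate 17.702 mg; biotin 5.035 mg; thiamine hydrochloride 37.100 mg; Tricine 10.388 g

Working volume: 2.65 L.
sodium molybdate dihydrate: 13.7 mg/L × 2.65 L = 36.305 mg
ferrous sulfate heptahydrate: 6.68 mg/L × 2.65 L = 17.702 mg
biotin: 1.9 mg/L × 2.65 L = 5.035 mg
thiamine hydrochloride: 14 mg/L × 2.65 L = 37.100 mg
Tricine: 3.92 g/L × 2.65 L = 10.388 g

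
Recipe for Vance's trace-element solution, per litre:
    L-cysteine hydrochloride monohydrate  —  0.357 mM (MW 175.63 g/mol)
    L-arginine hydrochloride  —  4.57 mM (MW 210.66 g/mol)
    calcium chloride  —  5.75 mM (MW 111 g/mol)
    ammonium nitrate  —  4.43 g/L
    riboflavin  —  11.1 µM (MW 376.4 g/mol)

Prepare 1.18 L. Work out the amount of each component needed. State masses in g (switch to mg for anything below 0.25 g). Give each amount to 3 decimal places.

Working volume: 1.18 L.
L-cysteine hydrochloride monohydrate: 0.357 mmol/L × 175.63 mg/mmol × 1.18 L = 73.986 mg
L-arginine hydrochloride: 4.57 mmol/L × 210.66 g/mol × 1.18 L ÷ 1000 = 1.136 g
calcium chloride: 5.75 mmol/L × 111 g/mol × 1.18 L ÷ 1000 = 0.753 g
ammonium nitrate: 4.43 g/L × 1.18 L = 5.227 g
riboflavin: 11.1 µmol/L × 376.4 g/mol × 1.18 L ÷ 1000 = 4.930 mg

L-cysteine hydrochloride monohydrate 73.986 mg; L-arginine hydrochloride 1.136 g; calcium chloride 0.753 g; ammonium nitrate 5.227 g; riboflavin 4.930 mg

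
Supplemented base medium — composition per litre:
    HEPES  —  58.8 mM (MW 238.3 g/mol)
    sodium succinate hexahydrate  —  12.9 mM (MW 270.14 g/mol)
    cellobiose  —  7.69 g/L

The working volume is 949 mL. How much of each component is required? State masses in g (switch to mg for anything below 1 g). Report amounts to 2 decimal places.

HEPES 13.30 g; sodium succinate hexahydrate 3.31 g; cellobiose 7.30 g

Target volume = 949 mL = 0.949 L.
HEPES: 58.8 mmol/L × 238.3 g/mol × 0.949 L ÷ 1000 = 13.30 g
sodium succinate hexahydrate: 12.9 mmol/L × 270.14 g/mol × 0.949 L ÷ 1000 = 3.31 g
cellobiose: 7.69 g/L × 0.949 L = 7.30 g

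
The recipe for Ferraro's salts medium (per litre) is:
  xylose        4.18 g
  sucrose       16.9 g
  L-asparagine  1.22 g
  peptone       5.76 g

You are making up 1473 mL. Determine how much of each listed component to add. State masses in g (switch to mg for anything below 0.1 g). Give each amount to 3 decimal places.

Scale factor = 1473 mL / 1000 mL = 1.473.
xylose: 4.18 g × (1473 mL / 1000 mL) = 6.157 g
sucrose: 16.9 g × (1473 mL / 1000 mL) = 24.894 g
L-asparagine: 1.22 g × (1473 mL / 1000 mL) = 1.797 g
peptone: 5.76 g × (1473 mL / 1000 mL) = 8.484 g

xylose 6.157 g; sucrose 24.894 g; L-asparagine 1.797 g; peptone 8.484 g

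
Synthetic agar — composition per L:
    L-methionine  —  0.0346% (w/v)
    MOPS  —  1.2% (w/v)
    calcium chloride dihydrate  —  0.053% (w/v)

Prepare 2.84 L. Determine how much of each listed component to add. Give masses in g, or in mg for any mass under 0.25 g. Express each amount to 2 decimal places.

Scale factor relative to 1 L: 2.84.
L-methionine: 0.0346 g per 100 mL × 2840 mL ÷ 100 = 0.98 g
MOPS: 1.2% w/v = 12 g/L → 12 × 2.84 L = 34.08 g
calcium chloride dihydrate: 0.053 g per 100 mL × 2840 mL ÷ 100 = 1.51 g

L-methionine 0.98 g; MOPS 34.08 g; calcium chloride dihydrate 1.51 g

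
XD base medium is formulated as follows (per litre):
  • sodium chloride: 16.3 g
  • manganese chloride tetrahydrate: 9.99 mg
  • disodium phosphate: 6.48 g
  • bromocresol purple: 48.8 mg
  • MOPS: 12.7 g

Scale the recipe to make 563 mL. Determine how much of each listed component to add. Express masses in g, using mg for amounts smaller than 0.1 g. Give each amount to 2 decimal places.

Ratio of target to recipe volume: 563 / 1000 = 0.563.
sodium chloride: 16.3 g × (563 mL / 1000 mL) = 9.18 g
manganese chloride tetrahydrate: 9.99 mg × (563 mL / 1000 mL) = 5.62 mg
disodium phosphate: 6.48 g × (563 mL / 1000 mL) = 3.65 g
bromocresol purple: 48.8 mg × (563 mL / 1000 mL) = 27.47 mg
MOPS: 12.7 g × (563 mL / 1000 mL) = 7.15 g

sodium chloride 9.18 g; manganese chloride tetrahydrate 5.62 mg; disodium phosphate 3.65 g; bromocresol purple 27.47 mg; MOPS 7.15 g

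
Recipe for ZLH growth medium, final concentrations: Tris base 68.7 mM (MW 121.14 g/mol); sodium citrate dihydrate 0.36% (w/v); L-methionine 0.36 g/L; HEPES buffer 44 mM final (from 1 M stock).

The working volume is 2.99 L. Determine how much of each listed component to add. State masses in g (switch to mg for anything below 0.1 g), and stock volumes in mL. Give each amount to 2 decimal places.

Scale factor relative to 1 L: 2.99.
Tris base: 68.7 mmol/L × 121.14 g/mol × 2.99 L ÷ 1000 = 24.88 g
sodium citrate dihydrate: 0.36 g per 100 mL × 2990 mL ÷ 100 = 10.76 g
L-methionine: 0.36 g/L × 2.99 L = 1.08 g
HEPES buffer: dilute stock: 44 mM × 2990 mL ÷ 1000 mM = 131.56 mL

Tris base 24.88 g; sodium citrate dihydrate 10.76 g; L-methionine 1.08 g; HEPES buffer 131.56 mL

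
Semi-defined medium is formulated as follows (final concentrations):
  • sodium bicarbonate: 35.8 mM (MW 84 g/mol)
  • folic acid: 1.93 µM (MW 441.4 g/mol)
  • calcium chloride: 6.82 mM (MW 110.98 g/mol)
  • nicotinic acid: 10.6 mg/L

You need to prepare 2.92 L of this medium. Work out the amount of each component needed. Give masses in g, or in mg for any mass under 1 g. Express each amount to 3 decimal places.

Scale factor relative to 1 L: 2.92.
sodium bicarbonate: 35.8 mmol/L × 84 g/mol × 2.92 L ÷ 1000 = 8.781 g
folic acid: 1.93 µmol/L × 441.4 g/mol × 2.92 L ÷ 1000 = 2.488 mg
calcium chloride: 6.82 mmol/L × 110.98 g/mol × 2.92 L ÷ 1000 = 2.210 g
nicotinic acid: 10.6 mg/L × 2.92 L = 30.952 mg

sodium bicarbonate 8.781 g; folic acid 2.488 mg; calcium chloride 2.210 g; nicotinic acid 30.952 mg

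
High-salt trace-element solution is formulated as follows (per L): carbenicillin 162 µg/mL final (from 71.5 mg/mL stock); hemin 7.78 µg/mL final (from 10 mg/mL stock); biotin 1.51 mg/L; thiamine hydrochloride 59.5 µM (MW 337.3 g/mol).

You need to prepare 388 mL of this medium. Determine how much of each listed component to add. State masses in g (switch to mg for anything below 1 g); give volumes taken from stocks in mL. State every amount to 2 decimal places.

Scale factor relative to 1 L: 0.388.
carbenicillin: dilute stock: 162 µg/mL × 388 mL ÷ 71500 µg/mL = 0.88 mL
hemin: C1V1 = C2V2 → 7.78 µg/mL × 388 mL ÷ 10000 µg/mL = 0.30 mL
biotin: 1.51 mg/L × 0.388 L = 0.59 mg
thiamine hydrochloride: 59.5 µmol/L × 337.3 g/mol × 0.388 L ÷ 1000 = 7.79 mg

carbenicillin 0.88 mL; hemin 0.30 mL; biotin 0.59 mg; thiamine hydrochloride 7.79 mg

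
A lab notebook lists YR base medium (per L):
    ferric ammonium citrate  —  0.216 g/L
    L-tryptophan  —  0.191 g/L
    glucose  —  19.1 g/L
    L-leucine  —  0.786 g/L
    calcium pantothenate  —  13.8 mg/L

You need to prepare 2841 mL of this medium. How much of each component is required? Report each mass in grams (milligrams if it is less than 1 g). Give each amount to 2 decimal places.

ferric ammonium citrate 613.66 mg; L-tryptophan 542.63 mg; glucose 54.26 g; L-leucine 2.23 g; calcium pantothenate 39.21 mg

Target volume = 2841 mL = 2.841 L.
ferric ammonium citrate: 0.216 g/L × 2.841 L = 0.613656 g = 613.66 mg
L-tryptophan: 0.191 g/L × 2.841 L = 0.542631 g = 542.63 mg
glucose: 19.1 g/L × 2.841 L = 54.26 g
L-leucine: 0.786 g/L × 2.841 L = 2.23 g
calcium pantothenate: 13.8 mg/L × 2.841 L = 39.21 mg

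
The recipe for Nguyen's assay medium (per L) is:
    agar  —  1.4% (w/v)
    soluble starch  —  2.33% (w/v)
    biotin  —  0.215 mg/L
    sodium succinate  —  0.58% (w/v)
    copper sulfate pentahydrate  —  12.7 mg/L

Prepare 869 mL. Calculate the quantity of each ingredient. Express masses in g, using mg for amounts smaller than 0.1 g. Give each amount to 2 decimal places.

Target volume = 869 mL = 0.869 L.
agar: 1.4% w/v = 14 g/L → 14 × 0.869 L = 12.17 g
soluble starch: 2.33% w/v = 23.3 g/L → 23.3 × 0.869 L = 20.25 g
biotin: 0.215 mg/L × 0.869 L = 0.19 mg
sodium succinate: 0.58 g per 100 mL × 869 mL ÷ 100 = 5.04 g
copper sulfate pentahydrate: 12.7 mg/L × 0.869 L = 11.04 mg

agar 12.17 g; soluble starch 20.25 g; biotin 0.19 mg; sodium succinate 5.04 g; copper sulfate pentahydrate 11.04 mg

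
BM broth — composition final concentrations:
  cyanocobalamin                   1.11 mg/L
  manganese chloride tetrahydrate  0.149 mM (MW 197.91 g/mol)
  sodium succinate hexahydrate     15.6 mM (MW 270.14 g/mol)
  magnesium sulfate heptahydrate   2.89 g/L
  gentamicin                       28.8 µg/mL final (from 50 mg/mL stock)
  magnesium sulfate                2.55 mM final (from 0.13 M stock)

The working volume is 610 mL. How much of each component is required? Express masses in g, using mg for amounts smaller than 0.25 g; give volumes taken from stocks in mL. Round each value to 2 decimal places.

cyanocobalamin 0.68 mg; manganese chloride tetrahydrate 17.99 mg; sodium succinate hexahydrate 2.57 g; magnesium sulfate heptahydrate 1.76 g; gentamicin 0.35 mL; magnesium sulfate 11.97 mL

Working volume: 610 mL = 0.61 L.
cyanocobalamin: 1.11 mg/L × 0.61 L = 0.68 mg
manganese chloride tetrahydrate: 0.149 mmol/L × 197.91 mg/mmol × 0.61 L = 17.99 mg
sodium succinate hexahydrate: 15.6 mmol/L × 270.14 g/mol × 0.61 L ÷ 1000 = 2.57 g
magnesium sulfate heptahydrate: 2.89 g/L × 0.61 L = 1.76 g
gentamicin: V = C2·V2/C1 = 28.8 µg/mL × 610 mL ÷ 50000 µg/mL = 0.35 mL
magnesium sulfate: dilute stock: 2.55 mM × 610 mL ÷ 130 mM = 11.97 mL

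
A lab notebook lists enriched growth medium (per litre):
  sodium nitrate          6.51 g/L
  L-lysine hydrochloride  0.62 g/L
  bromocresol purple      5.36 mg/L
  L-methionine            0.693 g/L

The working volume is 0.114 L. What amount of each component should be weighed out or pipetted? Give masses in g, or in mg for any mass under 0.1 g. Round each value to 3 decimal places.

Working volume: 0.114 L.
sodium nitrate: 6.51 g/L × 0.114 L = 0.742 g
L-lysine hydrochloride: 0.62 g/L × 0.114 L = 0.07068 g = 70.680 mg
bromocresol purple: 5.36 mg/L × 0.114 L = 0.611 mg
L-methionine: 0.693 g/L × 0.114 L = 0.079002 g = 79.002 mg

sodium nitrate 0.742 g; L-lysine hydrochloride 70.680 mg; bromocresol purple 0.611 mg; L-methionine 79.002 mg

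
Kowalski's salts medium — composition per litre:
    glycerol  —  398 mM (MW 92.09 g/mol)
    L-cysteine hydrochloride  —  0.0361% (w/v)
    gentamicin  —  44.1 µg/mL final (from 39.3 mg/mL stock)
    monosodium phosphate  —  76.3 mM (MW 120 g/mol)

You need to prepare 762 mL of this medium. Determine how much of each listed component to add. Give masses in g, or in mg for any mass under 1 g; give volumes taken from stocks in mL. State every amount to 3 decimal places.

glycerol 27.929 g; L-cysteine hydrochloride 275.082 mg; gentamicin 0.855 mL; monosodium phosphate 6.977 g

Scale factor relative to 1 L: 0.762.
glycerol: 398 mmol/L × 92.09 g/mol × 0.762 L ÷ 1000 = 27.929 g
L-cysteine hydrochloride: 0.0361% w/v = 0.361 g/L → 0.361 × 0.762 L = 0.275082 g = 275.082 mg
gentamicin: C1V1 = C2V2 → 44.1 µg/mL × 762 mL ÷ 39300 µg/mL = 0.855 mL
monosodium phosphate: 76.3 mmol/L × 120 g/mol × 0.762 L ÷ 1000 = 6.977 g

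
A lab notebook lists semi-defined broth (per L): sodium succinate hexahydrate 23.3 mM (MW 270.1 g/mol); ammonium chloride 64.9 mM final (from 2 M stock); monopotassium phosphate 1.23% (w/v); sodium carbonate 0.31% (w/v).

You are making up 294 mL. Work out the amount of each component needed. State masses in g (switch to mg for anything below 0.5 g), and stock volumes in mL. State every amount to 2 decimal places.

Target volume = 294 mL = 0.294 L.
sodium succinate hexahydrate: 23.3 mmol/L × 270.1 g/mol × 0.294 L ÷ 1000 = 1.85 g
ammonium chloride: dilute stock: 64.9 mM × 294 mL ÷ 2000 mM = 9.54 mL
monopotassium phosphate: 1.23% w/v = 12.3 g/L → 12.3 × 0.294 L = 3.62 g
sodium carbonate: 0.31% w/v = 3.1 g/L → 3.1 × 0.294 L = 0.91 g

sodium succinate hexahydrate 1.85 g; ammonium chloride 9.54 mL; monopotassium phosphate 3.62 g; sodium carbonate 0.91 g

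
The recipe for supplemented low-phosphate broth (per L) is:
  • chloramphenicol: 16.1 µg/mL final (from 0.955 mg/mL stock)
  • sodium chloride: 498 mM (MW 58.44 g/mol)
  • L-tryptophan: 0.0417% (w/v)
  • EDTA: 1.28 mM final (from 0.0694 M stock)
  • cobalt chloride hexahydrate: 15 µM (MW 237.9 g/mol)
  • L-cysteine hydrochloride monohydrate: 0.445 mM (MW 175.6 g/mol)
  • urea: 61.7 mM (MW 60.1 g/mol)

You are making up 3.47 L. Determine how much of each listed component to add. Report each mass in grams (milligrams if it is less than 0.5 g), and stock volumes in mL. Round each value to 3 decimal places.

Scale factor relative to 1 L: 3.47.
chloramphenicol: dilute stock: 16.1 µg/mL × 3470 mL ÷ 955 µg/mL = 58.499 mL
sodium chloride: 498 mmol/L × 58.44 g/mol × 3.47 L ÷ 1000 = 100.988 g
L-tryptophan: 0.0417 g per 100 mL × 3470 mL ÷ 100 = 1.447 g
EDTA: C1V1 = C2V2 → 1.28 mM × 3470 mL ÷ 69.4 mM = 64.000 mL
cobalt chloride hexahydrate: 15 µmol/L × 237.9 g/mol × 3.47 L ÷ 1000 = 12.383 mg
L-cysteine hydrochloride monohydrate: 0.445 mmol/L × 175.6 mg/mmol × 3.47 L = 271.153 mg
urea: 61.7 mmol/L × 60.1 g/mol × 3.47 L ÷ 1000 = 12.867 g

chloramphenicol 58.499 mL; sodium chloride 100.988 g; L-tryptophan 1.447 g; EDTA 64.000 mL; cobalt chloride hexahydrate 12.383 mg; L-cysteine hydrochloride monohydrate 271.153 mg; urea 12.867 g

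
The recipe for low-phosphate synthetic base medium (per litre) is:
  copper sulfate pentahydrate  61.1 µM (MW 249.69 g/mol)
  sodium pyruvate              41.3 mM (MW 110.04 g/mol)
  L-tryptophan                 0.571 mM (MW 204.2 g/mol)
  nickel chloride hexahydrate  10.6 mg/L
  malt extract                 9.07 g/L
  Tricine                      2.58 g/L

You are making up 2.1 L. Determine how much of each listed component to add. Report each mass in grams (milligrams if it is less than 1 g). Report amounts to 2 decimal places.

Scale factor relative to 1 L: 2.1.
copper sulfate pentahydrate: 61.1 µmol/L × 249.69 g/mol × 2.1 L ÷ 1000 = 32.04 mg
sodium pyruvate: 41.3 mmol/L × 110.04 g/mol × 2.1 L ÷ 1000 = 9.54 g
L-tryptophan: 0.571 mmol/L × 204.2 mg/mmol × 2.1 L = 244.86 mg
nickel chloride hexahydrate: 10.6 mg/L × 2.1 L = 22.26 mg
malt extract: 9.07 g/L × 2.1 L = 19.05 g
Tricine: 2.58 g/L × 2.1 L = 5.42 g

copper sulfate pentahydrate 32.04 mg; sodium pyruvate 9.54 g; L-tryptophan 244.86 mg; nickel chloride hexahydrate 22.26 mg; malt extract 19.05 g; Tricine 5.42 g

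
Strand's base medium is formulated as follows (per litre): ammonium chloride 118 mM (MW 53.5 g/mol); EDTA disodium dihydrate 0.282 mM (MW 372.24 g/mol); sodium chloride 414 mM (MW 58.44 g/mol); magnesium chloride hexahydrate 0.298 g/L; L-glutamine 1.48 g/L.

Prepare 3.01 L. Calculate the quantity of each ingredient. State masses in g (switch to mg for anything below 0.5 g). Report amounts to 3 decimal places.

ammonium chloride 19.002 g; EDTA disodium dihydrate 315.965 mg; sodium chloride 72.824 g; magnesium chloride hexahydrate 0.897 g; L-glutamine 4.455 g

Scale factor relative to 1 L: 3.01.
ammonium chloride: 118 mmol/L × 53.5 g/mol × 3.01 L ÷ 1000 = 19.002 g
EDTA disodium dihydrate: 0.282 mmol/L × 372.24 mg/mmol × 3.01 L = 315.965 mg
sodium chloride: 414 mmol/L × 58.44 g/mol × 3.01 L ÷ 1000 = 72.824 g
magnesium chloride hexahydrate: 0.298 g/L × 3.01 L = 0.897 g
L-glutamine: 1.48 g/L × 3.01 L = 4.455 g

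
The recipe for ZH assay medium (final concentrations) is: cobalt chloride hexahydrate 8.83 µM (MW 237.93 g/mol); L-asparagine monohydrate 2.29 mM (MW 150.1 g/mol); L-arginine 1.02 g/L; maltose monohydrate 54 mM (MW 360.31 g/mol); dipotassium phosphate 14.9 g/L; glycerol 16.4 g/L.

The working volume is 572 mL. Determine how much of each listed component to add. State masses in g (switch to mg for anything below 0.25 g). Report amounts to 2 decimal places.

Scale factor relative to 1 L: 0.572.
cobalt chloride hexahydrate: 8.83 µmol/L × 237.93 g/mol × 0.572 L ÷ 1000 = 1.20 mg
L-asparagine monohydrate: 2.29 mmol/L × 150.1 mg/mmol × 0.572 L = 196.61 mg
L-arginine: 1.02 g/L × 0.572 L = 0.58 g
maltose monohydrate: 54 mmol/L × 360.31 g/mol × 0.572 L ÷ 1000 = 11.13 g
dipotassium phosphate: 14.9 g/L × 0.572 L = 8.52 g
glycerol: 16.4 g/L × 0.572 L = 9.38 g

cobalt chloride hexahydrate 1.20 mg; L-asparagine monohydrate 196.61 mg; L-arginine 0.58 g; maltose monohydrate 11.13 g; dipotassium phosphate 8.52 g; glycerol 9.38 g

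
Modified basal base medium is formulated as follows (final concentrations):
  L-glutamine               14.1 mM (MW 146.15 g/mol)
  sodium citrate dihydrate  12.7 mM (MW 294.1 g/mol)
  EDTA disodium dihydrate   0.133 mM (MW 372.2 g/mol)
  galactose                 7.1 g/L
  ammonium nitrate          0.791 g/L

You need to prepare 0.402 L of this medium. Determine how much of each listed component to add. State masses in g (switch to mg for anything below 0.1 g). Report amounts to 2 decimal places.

Working volume: 0.402 L.
L-glutamine: 14.1 mmol/L × 146.15 g/mol × 0.402 L ÷ 1000 = 0.83 g
sodium citrate dihydrate: 12.7 mmol/L × 294.1 g/mol × 0.402 L ÷ 1000 = 1.50 g
EDTA disodium dihydrate: 0.133 mmol/L × 372.2 mg/mmol × 0.402 L = 19.90 mg
galactose: 7.1 g/L × 0.402 L = 2.85 g
ammonium nitrate: 0.791 g/L × 0.402 L = 0.32 g

L-glutamine 0.83 g; sodium citrate dihydrate 1.50 g; EDTA disodium dihydrate 19.90 mg; galactose 2.85 g; ammonium nitrate 0.32 g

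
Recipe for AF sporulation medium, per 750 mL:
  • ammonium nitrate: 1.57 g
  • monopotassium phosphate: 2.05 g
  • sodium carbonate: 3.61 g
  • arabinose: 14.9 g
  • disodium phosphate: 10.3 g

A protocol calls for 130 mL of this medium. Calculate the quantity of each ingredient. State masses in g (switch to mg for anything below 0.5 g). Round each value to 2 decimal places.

ammonium nitrate 272.13 mg; monopotassium phosphate 355.33 mg; sodium carbonate 0.63 g; arabinose 2.58 g; disodium phosphate 1.79 g

Scale factor = 130 mL / 750 mL = 0.173333.
ammonium nitrate: 1.57 g × (130 mL / 750 mL) = 0.272133 g = 272.13 mg
monopotassium phosphate: 2.05 g × (130 mL / 750 mL) = 0.355333 g = 355.33 mg
sodium carbonate: 3.61 g × (130 mL / 750 mL) = 0.63 g
arabinose: 14.9 g × (130 mL / 750 mL) = 2.58 g
disodium phosphate: 10.3 g × (130 mL / 750 mL) = 1.79 g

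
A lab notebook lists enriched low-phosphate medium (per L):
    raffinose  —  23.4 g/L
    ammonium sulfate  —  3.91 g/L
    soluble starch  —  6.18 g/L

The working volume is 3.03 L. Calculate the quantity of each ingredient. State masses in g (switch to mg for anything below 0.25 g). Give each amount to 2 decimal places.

raffinose 70.90 g; ammonium sulfate 11.85 g; soluble starch 18.73 g

Working volume: 3.03 L.
raffinose: 23.4 g/L × 3.03 L = 70.90 g
ammonium sulfate: 3.91 g/L × 3.03 L = 11.85 g
soluble starch: 6.18 g/L × 3.03 L = 18.73 g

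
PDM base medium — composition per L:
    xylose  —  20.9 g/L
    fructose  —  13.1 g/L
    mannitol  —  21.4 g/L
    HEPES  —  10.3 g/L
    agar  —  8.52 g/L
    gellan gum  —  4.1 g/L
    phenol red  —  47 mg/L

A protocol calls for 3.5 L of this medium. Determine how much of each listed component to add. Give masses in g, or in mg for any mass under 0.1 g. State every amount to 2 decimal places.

Working volume: 3.5 L.
xylose: 20.9 g/L × 3.5 L = 73.15 g
fructose: 13.1 g/L × 3.5 L = 45.85 g
mannitol: 21.4 g/L × 3.5 L = 74.90 g
HEPES: 10.3 g/L × 3.5 L = 36.05 g
agar: 8.52 g/L × 3.5 L = 29.82 g
gellan gum: 4.1 g/L × 3.5 L = 14.35 g
phenol red: 47 mg/L × 3.5 L = 164.5 mg = 0.16 g

xylose 73.15 g; fructose 45.85 g; mannitol 74.90 g; HEPES 36.05 g; agar 29.82 g; gellan gum 14.35 g; phenol red 0.16 g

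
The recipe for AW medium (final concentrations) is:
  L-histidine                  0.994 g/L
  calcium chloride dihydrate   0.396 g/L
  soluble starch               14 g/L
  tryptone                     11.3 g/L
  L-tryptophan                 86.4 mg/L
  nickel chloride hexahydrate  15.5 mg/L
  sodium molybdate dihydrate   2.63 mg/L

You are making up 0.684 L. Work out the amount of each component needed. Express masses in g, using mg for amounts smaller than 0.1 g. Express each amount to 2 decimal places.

Working volume: 0.684 L.
L-histidine: 0.994 g/L × 0.684 L = 0.68 g
calcium chloride dihydrate: 0.396 g/L × 0.684 L = 0.27 g
soluble starch: 14 g/L × 0.684 L = 9.58 g
tryptone: 11.3 g/L × 0.684 L = 7.73 g
L-tryptophan: 86.4 mg/L × 0.684 L = 59.10 mg
nickel chloride hexahydrate: 15.5 mg/L × 0.684 L = 10.60 mg
sodium molybdate dihydrate: 2.63 mg/L × 0.684 L = 1.80 mg

L-histidine 0.68 g; calcium chloride dihydrate 0.27 g; soluble starch 9.58 g; tryptone 7.73 g; L-tryptophan 59.10 mg; nickel chloride hexahydrate 10.60 mg; sodium molybdate dihydrate 1.80 mg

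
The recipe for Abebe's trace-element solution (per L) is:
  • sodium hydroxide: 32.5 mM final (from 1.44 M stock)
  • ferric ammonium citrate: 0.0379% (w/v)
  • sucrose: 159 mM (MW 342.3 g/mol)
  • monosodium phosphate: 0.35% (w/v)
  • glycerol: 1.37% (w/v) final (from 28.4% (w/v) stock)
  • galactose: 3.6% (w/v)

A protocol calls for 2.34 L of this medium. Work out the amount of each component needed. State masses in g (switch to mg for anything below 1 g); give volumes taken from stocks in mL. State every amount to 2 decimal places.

Working volume: 2.34 L.
sodium hydroxide: V = C2·V2/C1 = 32.5 mM × 2340 mL ÷ 1440 mM = 52.81 mL
ferric ammonium citrate: 0.0379% w/v = 0.379 g/L → 0.379 × 2.34 L = 0.88686 g = 886.86 mg
sucrose: 159 mmol/L × 342.3 g/mol × 2.34 L ÷ 1000 = 127.36 g
monosodium phosphate: 0.35 g per 100 mL × 2340 mL ÷ 100 = 8.19 g
glycerol: dilute stock: 1.37% ÷ 28.4% × 2340 mL = 112.88 mL
galactose: 3.6% w/v = 36 g/L → 36 × 2.34 L = 84.24 g

sodium hydroxide 52.81 mL; ferric ammonium citrate 886.86 mg; sucrose 127.36 g; monosodium phosphate 8.19 g; glycerol 112.88 mL; galactose 84.24 g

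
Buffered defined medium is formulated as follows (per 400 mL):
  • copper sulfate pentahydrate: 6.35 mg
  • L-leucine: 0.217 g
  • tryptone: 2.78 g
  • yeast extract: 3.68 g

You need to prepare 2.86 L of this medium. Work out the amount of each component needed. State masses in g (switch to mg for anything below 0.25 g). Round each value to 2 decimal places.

Scale factor = 2860 mL / 400 mL = 7.15.
copper sulfate pentahydrate: 6.35 mg × (2860 mL / 400 mL) = 45.40 mg
L-leucine: 0.217 g × (2860 mL / 400 mL) = 1.55 g
tryptone: 2.78 g × (2860 mL / 400 mL) = 19.88 g
yeast extract: 3.68 g × (2860 mL / 400 mL) = 26.31 g

copper sulfate pentahydrate 45.40 mg; L-leucine 1.55 g; tryptone 19.88 g; yeast extract 26.31 g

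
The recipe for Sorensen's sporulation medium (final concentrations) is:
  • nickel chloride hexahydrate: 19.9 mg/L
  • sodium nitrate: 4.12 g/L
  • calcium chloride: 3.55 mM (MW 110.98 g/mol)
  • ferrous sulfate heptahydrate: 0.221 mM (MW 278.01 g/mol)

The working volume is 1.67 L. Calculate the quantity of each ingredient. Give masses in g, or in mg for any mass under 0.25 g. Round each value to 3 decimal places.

Scale factor relative to 1 L: 1.67.
nickel chloride hexahydrate: 19.9 mg/L × 1.67 L = 33.233 mg
sodium nitrate: 4.12 g/L × 1.67 L = 6.880 g
calcium chloride: 3.55 mmol/L × 110.98 g/mol × 1.67 L ÷ 1000 = 0.658 g
ferrous sulfate heptahydrate: 0.221 mmol/L × 278.01 mg/mmol × 1.67 L = 102.605 mg

nickel chloride hexahydrate 33.233 mg; sodium nitrate 6.880 g; calcium chloride 0.658 g; ferrous sulfate heptahydrate 102.605 mg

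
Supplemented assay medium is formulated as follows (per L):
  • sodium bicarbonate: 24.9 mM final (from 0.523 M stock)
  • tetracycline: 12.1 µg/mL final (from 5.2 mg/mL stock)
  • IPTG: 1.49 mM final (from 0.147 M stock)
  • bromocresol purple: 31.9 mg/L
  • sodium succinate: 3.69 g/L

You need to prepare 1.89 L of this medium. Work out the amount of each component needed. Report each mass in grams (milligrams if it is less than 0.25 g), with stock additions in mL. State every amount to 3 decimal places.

Scale factor relative to 1 L: 1.89.
sodium bicarbonate: C1V1 = C2V2 → 24.9 mM × 1890 mL ÷ 523 mM = 89.983 mL
tetracycline: C1V1 = C2V2 → 12.1 µg/mL × 1890 mL ÷ 5200 µg/mL = 4.398 mL
IPTG: C1V1 = C2V2 → 1.49 mM × 1890 mL ÷ 147 mM = 19.157 mL
bromocresol purple: 31.9 mg/L × 1.89 L = 60.291 mg
sodium succinate: 3.69 g/L × 1.89 L = 6.974 g

sodium bicarbonate 89.983 mL; tetracycline 4.398 mL; IPTG 19.157 mL; bromocresol purple 60.291 mg; sodium succinate 6.974 g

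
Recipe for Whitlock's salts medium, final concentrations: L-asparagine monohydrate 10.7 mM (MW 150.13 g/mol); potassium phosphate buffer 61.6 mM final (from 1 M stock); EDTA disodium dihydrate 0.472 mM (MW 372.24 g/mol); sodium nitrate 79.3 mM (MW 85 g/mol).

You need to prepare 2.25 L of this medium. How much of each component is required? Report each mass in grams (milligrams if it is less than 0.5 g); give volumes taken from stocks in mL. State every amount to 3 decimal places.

Scale factor relative to 1 L: 2.25.
L-asparagine monohydrate: 10.7 mmol/L × 150.13 g/mol × 2.25 L ÷ 1000 = 3.614 g
potassium phosphate buffer: dilute stock: 61.6 mM × 2250 mL ÷ 1000 mM = 138.600 mL
EDTA disodium dihydrate: 0.472 mmol/L × 372.24 mg/mmol × 2.25 L = 395.319 mg
sodium nitrate: 79.3 mmol/L × 85 g/mol × 2.25 L ÷ 1000 = 15.166 g

L-asparagine monohydrate 3.614 g; potassium phosphate buffer 138.600 mL; EDTA disodium dihydrate 395.319 mg; sodium nitrate 15.166 g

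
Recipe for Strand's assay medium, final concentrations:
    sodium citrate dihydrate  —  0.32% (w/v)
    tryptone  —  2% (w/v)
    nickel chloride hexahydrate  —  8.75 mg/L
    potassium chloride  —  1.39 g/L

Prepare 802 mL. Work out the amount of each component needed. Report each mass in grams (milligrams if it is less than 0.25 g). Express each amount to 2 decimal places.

sodium citrate dihydrate 2.57 g; tryptone 16.04 g; nickel chloride hexahydrate 7.02 mg; potassium chloride 1.11 g

Target volume = 802 mL = 0.802 L.
sodium citrate dihydrate: 0.32 g per 100 mL × 802 mL ÷ 100 = 2.57 g
tryptone: 2 g per 100 mL × 802 mL ÷ 100 = 16.04 g
nickel chloride hexahydrate: 8.75 mg/L × 0.802 L = 7.02 mg
potassium chloride: 1.39 g/L × 0.802 L = 1.11 g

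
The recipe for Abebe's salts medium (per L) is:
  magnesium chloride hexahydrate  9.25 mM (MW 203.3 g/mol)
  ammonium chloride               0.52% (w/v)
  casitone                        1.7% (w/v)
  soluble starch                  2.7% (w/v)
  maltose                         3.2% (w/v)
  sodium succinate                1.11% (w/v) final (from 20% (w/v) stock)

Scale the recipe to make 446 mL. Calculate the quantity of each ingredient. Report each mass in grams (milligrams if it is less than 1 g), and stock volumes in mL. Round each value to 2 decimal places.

Working volume: 446 mL = 0.446 L.
magnesium chloride hexahydrate: 9.25 mmol/L × 203.3 mg/mmol × 0.446 L = 838.71 mg
ammonium chloride: 0.52 g per 100 mL × 446 mL ÷ 100 = 2.32 g
casitone: 1.7% w/v = 17 g/L → 17 × 0.446 L = 7.58 g
soluble starch: 2.7 g per 100 mL × 446 mL ÷ 100 = 12.04 g
maltose: 3.2% w/v = 32 g/L → 32 × 0.446 L = 14.27 g
sodium succinate: C1V1 = C2V2 → 1.11% ÷ 20% × 446 mL = 24.75 mL

magnesium chloride hexahydrate 838.71 mg; ammonium chloride 2.32 g; casitone 7.58 g; soluble starch 12.04 g; maltose 14.27 g; sodium succinate 24.75 mL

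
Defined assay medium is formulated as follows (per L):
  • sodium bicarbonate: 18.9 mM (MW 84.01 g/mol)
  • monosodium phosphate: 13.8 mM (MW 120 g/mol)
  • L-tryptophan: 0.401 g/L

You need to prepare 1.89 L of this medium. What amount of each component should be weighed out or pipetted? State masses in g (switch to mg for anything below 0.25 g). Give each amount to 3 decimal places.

Working volume: 1.89 L.
sodium bicarbonate: 18.9 mmol/L × 84.01 g/mol × 1.89 L ÷ 1000 = 3.001 g
monosodium phosphate: 13.8 mmol/L × 120 g/mol × 1.89 L ÷ 1000 = 3.130 g
L-tryptophan: 0.401 g/L × 1.89 L = 0.758 g

sodium bicarbonate 3.001 g; monosodium phosphate 3.130 g; L-tryptophan 0.758 g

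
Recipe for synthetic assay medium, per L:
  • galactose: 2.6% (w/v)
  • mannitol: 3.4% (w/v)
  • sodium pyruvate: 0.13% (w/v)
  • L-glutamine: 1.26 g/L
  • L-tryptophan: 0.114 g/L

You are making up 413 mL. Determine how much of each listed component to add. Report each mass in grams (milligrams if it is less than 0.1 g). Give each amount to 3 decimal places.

galactose 10.738 g; mannitol 14.042 g; sodium pyruvate 0.537 g; L-glutamine 0.520 g; L-tryptophan 47.082 mg

Target volume = 413 mL = 0.413 L.
galactose: 2.6 g per 100 mL × 413 mL ÷ 100 = 10.738 g
mannitol: 3.4 g per 100 mL × 413 mL ÷ 100 = 14.042 g
sodium pyruvate: 0.13 g per 100 mL × 413 mL ÷ 100 = 0.537 g
L-glutamine: 1.26 g/L × 0.413 L = 0.520 g
L-tryptophan: 0.114 g/L × 0.413 L = 0.047082 g = 47.082 mg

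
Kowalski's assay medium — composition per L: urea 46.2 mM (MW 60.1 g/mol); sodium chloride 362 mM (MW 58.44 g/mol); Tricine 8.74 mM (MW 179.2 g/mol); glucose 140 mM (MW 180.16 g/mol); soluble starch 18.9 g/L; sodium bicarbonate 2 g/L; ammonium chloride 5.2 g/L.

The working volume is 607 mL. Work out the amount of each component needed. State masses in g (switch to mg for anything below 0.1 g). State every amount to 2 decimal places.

Scale factor relative to 1 L: 0.607.
urea: 46.2 mmol/L × 60.1 g/mol × 0.607 L ÷ 1000 = 1.69 g
sodium chloride: 362 mmol/L × 58.44 g/mol × 0.607 L ÷ 1000 = 12.84 g
Tricine: 8.74 mmol/L × 179.2 g/mol × 0.607 L ÷ 1000 = 0.95 g
glucose: 140 mmol/L × 180.16 g/mol × 0.607 L ÷ 1000 = 15.31 g
soluble starch: 18.9 g/L × 0.607 L = 11.47 g
sodium bicarbonate: 2 g/L × 0.607 L = 1.21 g
ammonium chloride: 5.2 g/L × 0.607 L = 3.16 g

urea 1.69 g; sodium chloride 12.84 g; Tricine 0.95 g; glucose 15.31 g; soluble starch 11.47 g; sodium bicarbonate 1.21 g; ammonium chloride 3.16 g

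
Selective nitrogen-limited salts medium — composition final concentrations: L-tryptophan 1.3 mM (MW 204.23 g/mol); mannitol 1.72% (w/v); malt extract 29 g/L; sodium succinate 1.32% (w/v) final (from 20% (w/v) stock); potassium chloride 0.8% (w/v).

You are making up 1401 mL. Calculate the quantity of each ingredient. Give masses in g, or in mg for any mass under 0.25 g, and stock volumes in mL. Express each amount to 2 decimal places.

L-tryptophan 0.37 g; mannitol 24.10 g; malt extract 40.63 g; sodium succinate 92.47 mL; potassium chloride 11.21 g

Working volume: 1401 mL = 1.401 L.
L-tryptophan: 1.3 mmol/L × 204.23 g/mol × 1.401 L ÷ 1000 = 0.37 g
mannitol: 1.72 g per 100 mL × 1401 mL ÷ 100 = 24.10 g
malt extract: 29 g/L × 1.401 L = 40.63 g
sodium succinate: dilute stock: 1.32% ÷ 20% × 1401 mL = 92.47 mL
potassium chloride: 0.8 g per 100 mL × 1401 mL ÷ 100 = 11.21 g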